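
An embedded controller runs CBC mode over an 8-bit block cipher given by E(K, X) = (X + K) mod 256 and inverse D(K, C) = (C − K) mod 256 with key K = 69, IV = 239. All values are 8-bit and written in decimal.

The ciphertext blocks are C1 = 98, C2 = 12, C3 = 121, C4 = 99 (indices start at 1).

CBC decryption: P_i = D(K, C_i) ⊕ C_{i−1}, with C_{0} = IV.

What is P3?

P3: D(K, 121) = 52; 52 ⊕ 12 = 56.

P3 = 56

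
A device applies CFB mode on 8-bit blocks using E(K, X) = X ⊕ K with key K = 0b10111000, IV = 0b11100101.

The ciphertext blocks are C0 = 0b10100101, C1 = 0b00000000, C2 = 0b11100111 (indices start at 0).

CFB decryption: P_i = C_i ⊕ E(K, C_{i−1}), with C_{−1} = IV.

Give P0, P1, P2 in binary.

P0: E(K, 0b11100101) = 0b01011101; 0b10100101 ⊕ 0b01011101 = 0b11111000.
P1: E(K, 0b10100101) = 0b00011101; 0b00000000 ⊕ 0b00011101 = 0b00011101.
P2: E(K, 0b00000000) = 0b10111000; 0b11100111 ⊕ 0b10111000 = 0b01011111.

P0 = 0b11111000, P1 = 0b00011101, P2 = 0b01011111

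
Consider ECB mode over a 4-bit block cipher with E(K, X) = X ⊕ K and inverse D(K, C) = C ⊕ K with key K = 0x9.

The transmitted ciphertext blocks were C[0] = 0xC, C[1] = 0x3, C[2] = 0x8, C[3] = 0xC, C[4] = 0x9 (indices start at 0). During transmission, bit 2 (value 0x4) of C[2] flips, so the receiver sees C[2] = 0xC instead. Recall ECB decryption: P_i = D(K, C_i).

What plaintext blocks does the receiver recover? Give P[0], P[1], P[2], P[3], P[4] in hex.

Only C[2] changed, to 0xC. In ECB, a change in C_i affects only P_i. Decrypting the received ciphertext:
P[0]: D(K, 0xC) = 0x5.
P[1]: D(K, 0x3) = 0xA.
P[2]: D(K, 0xC) = 0x5.
P[3]: D(K, 0xC) = 0x5.
P[4]: D(K, 0x9) = 0x0.
Blocks that differ from the original plaintext: P[2].

P[0] = 0x5, P[1] = 0xA, P[2] = 0x5, P[3] = 0x5, P[4] = 0x0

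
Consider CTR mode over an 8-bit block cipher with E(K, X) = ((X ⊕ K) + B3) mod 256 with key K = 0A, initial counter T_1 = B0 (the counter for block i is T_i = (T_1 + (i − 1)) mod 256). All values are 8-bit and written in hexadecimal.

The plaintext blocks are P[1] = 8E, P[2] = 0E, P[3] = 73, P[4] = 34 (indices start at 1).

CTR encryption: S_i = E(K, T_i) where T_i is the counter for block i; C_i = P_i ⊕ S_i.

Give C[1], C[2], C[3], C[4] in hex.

C[1]: T = B0, S = E(K, T) = 6D; 8E ⊕ 6D = E3.
C[2]: T = B1, S = E(K, T) = 6E; 0E ⊕ 6E = 60.
C[3]: T = B2, S = E(K, T) = 6B; 73 ⊕ 6B = 18.
C[4]: T = B3, S = E(K, T) = 6C; 34 ⊕ 6C = 58.

C[1] = E3, C[2] = 60, C[3] = 18, C[4] = 58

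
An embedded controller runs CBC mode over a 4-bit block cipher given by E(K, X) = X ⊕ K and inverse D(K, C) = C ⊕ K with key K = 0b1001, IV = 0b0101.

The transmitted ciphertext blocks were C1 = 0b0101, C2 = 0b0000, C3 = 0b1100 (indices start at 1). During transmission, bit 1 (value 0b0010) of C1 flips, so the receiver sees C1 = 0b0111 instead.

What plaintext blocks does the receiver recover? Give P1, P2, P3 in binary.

P1 = 0b1011, P2 = 0b1110, P3 = 0b0101

CBC decryption: P_i = D(K, C_i) ⊕ C_{i−1}, with C_{0} = IV.
Only C1 changed, to 0b0111. In CBC, a change in C_i garbles P_i and flips the same bit in P_{i+1}. Decrypting the received ciphertext:
P1: D(K, 0b0111) = 0b1110; 0b1110 ⊕ 0b0101 = 0b1011.
P2: D(K, 0b0000) = 0b1001; 0b1001 ⊕ 0b0111 = 0b1110.
P3: D(K, 0b1100) = 0b0101; 0b0101 ⊕ 0b0000 = 0b0101.
Blocks that differ from the original plaintext: P1, P2.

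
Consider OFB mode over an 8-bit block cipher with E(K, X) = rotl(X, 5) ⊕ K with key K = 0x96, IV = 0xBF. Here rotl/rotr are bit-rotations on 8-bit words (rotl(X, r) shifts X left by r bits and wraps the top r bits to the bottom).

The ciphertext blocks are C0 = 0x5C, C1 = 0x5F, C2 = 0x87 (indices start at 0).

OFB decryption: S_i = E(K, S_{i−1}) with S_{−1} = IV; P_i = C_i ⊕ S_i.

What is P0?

P0: S = E(K, 0xBF) = 0x61; 0x5C ⊕ 0x61 = 0x3D.

P0 = 0x3D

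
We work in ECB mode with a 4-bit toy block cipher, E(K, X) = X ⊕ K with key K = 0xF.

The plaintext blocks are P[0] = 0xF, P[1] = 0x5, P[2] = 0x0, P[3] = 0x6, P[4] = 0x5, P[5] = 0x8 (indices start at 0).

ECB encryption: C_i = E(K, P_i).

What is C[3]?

C[3] = 0x9

C[3]: E(K, 0x6) = 0x9.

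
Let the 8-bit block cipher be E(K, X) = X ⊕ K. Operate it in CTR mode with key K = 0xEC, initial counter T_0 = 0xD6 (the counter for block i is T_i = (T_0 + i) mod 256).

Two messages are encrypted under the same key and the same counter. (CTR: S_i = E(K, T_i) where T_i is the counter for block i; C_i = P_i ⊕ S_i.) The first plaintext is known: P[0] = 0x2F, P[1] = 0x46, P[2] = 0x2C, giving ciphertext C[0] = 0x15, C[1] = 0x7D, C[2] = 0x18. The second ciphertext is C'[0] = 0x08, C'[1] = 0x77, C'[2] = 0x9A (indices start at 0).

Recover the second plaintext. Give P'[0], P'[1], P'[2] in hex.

In CTR with a reused counter, both messages share the same keystream S_i, so C_i ⊕ C'_i = P_i ⊕ P'_i and thus P'_i = P_i ⊕ C_i ⊕ C'_i.
P'[0]: 0x2F ⊕ 0x15 ⊕ 0x08 = 0x32.
P'[1]: 0x46 ⊕ 0x7D ⊕ 0x77 = 0x4C.
P'[2]: 0x2C ⊕ 0x18 ⊕ 0x9A = 0xAE.

P'[0] = 0x32, P'[1] = 0x4C, P'[2] = 0xAE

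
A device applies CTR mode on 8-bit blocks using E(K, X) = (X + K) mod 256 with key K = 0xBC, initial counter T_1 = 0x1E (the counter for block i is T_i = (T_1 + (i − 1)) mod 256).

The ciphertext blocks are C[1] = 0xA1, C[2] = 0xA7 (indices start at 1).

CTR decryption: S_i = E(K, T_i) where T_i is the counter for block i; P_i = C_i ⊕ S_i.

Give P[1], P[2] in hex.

P[1]: T = 0x1E, S = E(K, T) = 0xDA; 0xA1 ⊕ 0xDA = 0x7B.
P[2]: T = 0x1F, S = E(K, T) = 0xDB; 0xA7 ⊕ 0xDB = 0x7C.

P[1] = 0x7B, P[2] = 0x7C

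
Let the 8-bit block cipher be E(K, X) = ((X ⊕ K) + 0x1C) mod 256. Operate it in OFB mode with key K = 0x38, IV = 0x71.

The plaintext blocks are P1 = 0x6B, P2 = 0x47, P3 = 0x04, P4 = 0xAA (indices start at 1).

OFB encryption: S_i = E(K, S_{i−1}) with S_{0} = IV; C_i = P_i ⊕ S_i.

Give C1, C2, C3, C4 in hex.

C1: S = E(K, 0x71) = 0x65; 0x6B ⊕ 0x65 = 0x0E.
C2: S = E(K, 0x65) = 0x79; 0x47 ⊕ 0x79 = 0x3E.
C3: S = E(K, 0x79) = 0x5D; 0x04 ⊕ 0x5D = 0x59.
C4: S = E(K, 0x5D) = 0x81; 0xAA ⊕ 0x81 = 0x2B.

C1 = 0x0E, C2 = 0x3E, C3 = 0x59, C4 = 0x2B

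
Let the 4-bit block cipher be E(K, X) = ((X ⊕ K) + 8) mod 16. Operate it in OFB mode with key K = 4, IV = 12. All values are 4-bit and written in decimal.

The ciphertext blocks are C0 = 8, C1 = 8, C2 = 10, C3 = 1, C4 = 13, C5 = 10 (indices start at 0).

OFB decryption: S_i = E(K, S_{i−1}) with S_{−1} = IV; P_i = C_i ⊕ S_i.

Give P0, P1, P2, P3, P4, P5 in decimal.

P0 = 8, P1 = 4, P2 = 10, P3 = 13, P4 = 13, P5 = 6

P0: S = E(K, 12) = 0; 8 ⊕ 0 = 8.
P1: S = E(K, 0) = 12; 8 ⊕ 12 = 4.
P2: S = E(K, 12) = 0; 10 ⊕ 0 = 10.
P3: S = E(K, 0) = 12; 1 ⊕ 12 = 13.
P4: S = E(K, 12) = 0; 13 ⊕ 0 = 13.
P5: S = E(K, 0) = 12; 10 ⊕ 12 = 6.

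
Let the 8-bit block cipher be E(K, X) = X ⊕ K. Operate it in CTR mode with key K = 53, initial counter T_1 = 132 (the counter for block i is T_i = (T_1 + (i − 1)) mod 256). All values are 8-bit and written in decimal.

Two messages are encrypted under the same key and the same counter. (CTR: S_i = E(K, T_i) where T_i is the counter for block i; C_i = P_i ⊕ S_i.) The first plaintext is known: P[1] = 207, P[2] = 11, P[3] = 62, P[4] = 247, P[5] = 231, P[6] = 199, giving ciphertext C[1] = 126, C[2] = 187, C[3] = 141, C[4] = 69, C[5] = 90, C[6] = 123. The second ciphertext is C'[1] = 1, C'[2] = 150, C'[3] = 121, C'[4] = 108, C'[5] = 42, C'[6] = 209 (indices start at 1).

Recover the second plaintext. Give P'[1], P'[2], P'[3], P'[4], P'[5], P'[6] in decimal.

P'[1] = 176, P'[2] = 38, P'[3] = 202, P'[4] = 222, P'[5] = 151, P'[6] = 109

In CTR with a reused counter, both messages share the same keystream S_i, so C_i ⊕ C'_i = P_i ⊕ P'_i and thus P'_i = P_i ⊕ C_i ⊕ C'_i.
P'[1]: 207 ⊕ 126 ⊕ 1 = 176.
P'[2]: 11 ⊕ 187 ⊕ 150 = 38.
P'[3]: 62 ⊕ 141 ⊕ 121 = 202.
P'[4]: 247 ⊕ 69 ⊕ 108 = 222.
P'[5]: 231 ⊕ 90 ⊕ 42 = 151.
P'[6]: 199 ⊕ 123 ⊕ 209 = 109.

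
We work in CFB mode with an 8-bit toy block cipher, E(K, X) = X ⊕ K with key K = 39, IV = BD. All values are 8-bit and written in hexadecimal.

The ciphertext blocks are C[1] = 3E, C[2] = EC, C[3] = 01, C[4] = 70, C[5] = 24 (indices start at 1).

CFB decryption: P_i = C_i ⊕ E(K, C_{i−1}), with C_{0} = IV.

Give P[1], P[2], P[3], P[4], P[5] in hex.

P[1] = BA, P[2] = EB, P[3] = D4, P[4] = 48, P[5] = 6D

P[1]: E(K, BD) = 84; 3E ⊕ 84 = BA.
P[2]: E(K, 3E) = 07; EC ⊕ 07 = EB.
P[3]: E(K, EC) = D5; 01 ⊕ D5 = D4.
P[4]: E(K, 01) = 38; 70 ⊕ 38 = 48.
P[5]: E(K, 70) = 49; 24 ⊕ 49 = 6D.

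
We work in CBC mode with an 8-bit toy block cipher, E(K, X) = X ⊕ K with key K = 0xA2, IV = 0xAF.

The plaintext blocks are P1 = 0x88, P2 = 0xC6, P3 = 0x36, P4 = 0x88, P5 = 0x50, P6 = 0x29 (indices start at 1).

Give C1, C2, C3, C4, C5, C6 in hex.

CBC encryption: C_i = E(K, P_i ⊕ C_{i−1}), with C_{0} = IV.
C1: P1 ⊕ 0xAF = 0x27; E(K, 0x27) = 0x85.
C2: P2 ⊕ 0x85 = 0x43; E(K, 0x43) = 0xE1.
C3: P3 ⊕ 0xE1 = 0xD7; E(K, 0xD7) = 0x75.
C4: P4 ⊕ 0x75 = 0xFD; E(K, 0xFD) = 0x5F.
C5: P5 ⊕ 0x5F = 0x0F; E(K, 0x0F) = 0xAD.
C6: P6 ⊕ 0xAD = 0x84; E(K, 0x84) = 0x26.

C1 = 0x85, C2 = 0xE1, C3 = 0x75, C4 = 0x5F, C5 = 0xAD, C6 = 0x26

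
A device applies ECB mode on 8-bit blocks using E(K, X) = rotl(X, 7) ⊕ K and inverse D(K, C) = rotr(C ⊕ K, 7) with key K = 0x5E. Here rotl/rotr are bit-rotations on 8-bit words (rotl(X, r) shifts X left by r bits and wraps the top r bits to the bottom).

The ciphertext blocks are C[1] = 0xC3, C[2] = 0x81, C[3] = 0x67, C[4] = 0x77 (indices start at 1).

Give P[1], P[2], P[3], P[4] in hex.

ECB decryption: P_i = D(K, C_i).
P[1]: D(K, 0xC3) = 0x3B.
P[2]: D(K, 0x81) = 0xBF.
P[3]: D(K, 0x67) = 0x72.
P[4]: D(K, 0x77) = 0x52.

P[1] = 0x3B, P[2] = 0xBF, P[3] = 0x72, P[4] = 0x52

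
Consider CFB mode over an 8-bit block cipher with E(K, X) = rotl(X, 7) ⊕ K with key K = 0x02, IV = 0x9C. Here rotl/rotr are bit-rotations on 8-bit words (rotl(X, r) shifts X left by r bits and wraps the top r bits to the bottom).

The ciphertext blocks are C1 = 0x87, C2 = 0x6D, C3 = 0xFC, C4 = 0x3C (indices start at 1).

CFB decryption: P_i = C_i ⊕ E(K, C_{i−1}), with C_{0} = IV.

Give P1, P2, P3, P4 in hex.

P1 = 0xCB, P2 = 0xAC, P3 = 0x48, P4 = 0x40

P1: E(K, 0x9C) = 0x4C; 0x87 ⊕ 0x4C = 0xCB.
P2: E(K, 0x87) = 0xC1; 0x6D ⊕ 0xC1 = 0xAC.
P3: E(K, 0x6D) = 0xB4; 0xFC ⊕ 0xB4 = 0x48.
P4: E(K, 0xFC) = 0x7C; 0x3C ⊕ 0x7C = 0x40.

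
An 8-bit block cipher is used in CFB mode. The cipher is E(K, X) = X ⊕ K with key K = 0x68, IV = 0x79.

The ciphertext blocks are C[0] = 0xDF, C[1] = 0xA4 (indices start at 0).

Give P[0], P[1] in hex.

CFB decryption: P_i = C_i ⊕ E(K, C_{i−1}), with C_{−1} = IV.
P[0]: E(K, 0x79) = 0x11; 0xDF ⊕ 0x11 = 0xCE.
P[1]: E(K, 0xDF) = 0xB7; 0xA4 ⊕ 0xB7 = 0x13.

P[0] = 0xCE, P[1] = 0x13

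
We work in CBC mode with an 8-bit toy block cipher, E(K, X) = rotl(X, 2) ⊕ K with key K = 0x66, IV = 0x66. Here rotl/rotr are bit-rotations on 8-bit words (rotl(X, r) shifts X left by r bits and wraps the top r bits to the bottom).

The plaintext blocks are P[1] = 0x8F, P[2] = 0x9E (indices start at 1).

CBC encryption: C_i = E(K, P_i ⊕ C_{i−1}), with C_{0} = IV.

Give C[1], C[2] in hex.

C[1] = 0xC1, C[2] = 0x1B

C[1]: P[1] ⊕ 0x66 = 0xE9; E(K, 0xE9) = 0xC1.
C[2]: P[2] ⊕ 0xC1 = 0x5F; E(K, 0x5F) = 0x1B.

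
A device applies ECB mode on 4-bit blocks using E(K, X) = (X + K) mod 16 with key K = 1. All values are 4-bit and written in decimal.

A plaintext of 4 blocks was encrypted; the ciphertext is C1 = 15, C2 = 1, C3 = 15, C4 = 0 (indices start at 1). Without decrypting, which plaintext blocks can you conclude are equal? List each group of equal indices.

P1 = P3

ECB encrypts each block independently with the same key, so equal ciphertext blocks imply equal plaintext blocks.
C1 = C3 = 15, so P1 = P3.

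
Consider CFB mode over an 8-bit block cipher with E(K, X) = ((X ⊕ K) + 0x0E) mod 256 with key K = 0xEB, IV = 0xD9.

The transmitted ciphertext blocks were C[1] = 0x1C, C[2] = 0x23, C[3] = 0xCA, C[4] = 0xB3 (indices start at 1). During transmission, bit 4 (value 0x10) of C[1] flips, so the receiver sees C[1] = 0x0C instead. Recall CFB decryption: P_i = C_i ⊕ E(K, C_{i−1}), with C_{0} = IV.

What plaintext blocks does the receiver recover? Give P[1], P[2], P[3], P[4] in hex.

Only C[1] changed, to 0x0C. In CFB, a change in C_i flips the same bit in P_i and garbles P_{i+1}. Decrypting the received ciphertext:
P[1]: E(K, 0xD9) = 0x40; 0x0C ⊕ 0x40 = 0x4C.
P[2]: E(K, 0x0C) = 0xF5; 0x23 ⊕ 0xF5 = 0xD6.
P[3]: E(K, 0x23) = 0xD6; 0xCA ⊕ 0xD6 = 0x1C.
P[4]: E(K, 0xCA) = 0x2F; 0xB3 ⊕ 0x2F = 0x9C.
Blocks that differ from the original plaintext: P[1], P[2].

P[1] = 0x4C, P[2] = 0xD6, P[3] = 0x1C, P[4] = 0x9C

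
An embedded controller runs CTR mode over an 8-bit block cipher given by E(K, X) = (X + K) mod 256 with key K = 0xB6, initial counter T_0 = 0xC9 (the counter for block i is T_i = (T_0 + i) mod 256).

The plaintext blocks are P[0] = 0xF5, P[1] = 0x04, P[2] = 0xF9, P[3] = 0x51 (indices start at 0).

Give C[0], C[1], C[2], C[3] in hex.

CTR encryption: S_i = E(K, T_i) where T_i is the counter for block i; C_i = P_i ⊕ S_i.
C[0]: T = 0xC9, S = E(K, T) = 0x7F; 0xF5 ⊕ 0x7F = 0x8A.
C[1]: T = 0xCA, S = E(K, T) = 0x80; 0x04 ⊕ 0x80 = 0x84.
C[2]: T = 0xCB, S = E(K, T) = 0x81; 0xF9 ⊕ 0x81 = 0x78.
C[3]: T = 0xCC, S = E(K, T) = 0x82; 0x51 ⊕ 0x82 = 0xD3.

C[0] = 0x8A, C[1] = 0x84, C[2] = 0x78, C[3] = 0xD3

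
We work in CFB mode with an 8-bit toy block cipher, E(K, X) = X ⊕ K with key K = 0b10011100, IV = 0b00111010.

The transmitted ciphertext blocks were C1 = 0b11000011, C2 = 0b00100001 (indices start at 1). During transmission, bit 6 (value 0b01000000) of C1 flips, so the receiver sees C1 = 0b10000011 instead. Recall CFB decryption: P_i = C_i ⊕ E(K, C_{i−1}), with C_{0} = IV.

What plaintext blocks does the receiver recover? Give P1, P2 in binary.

Only C1 changed, to 0b10000011. In CFB, a change in C_i flips the same bit in P_i and garbles P_{i+1}. Decrypting the received ciphertext:
P1: E(K, 0b00111010) = 0b10100110; 0b10000011 ⊕ 0b10100110 = 0b00100101.
P2: E(K, 0b10000011) = 0b00011111; 0b00100001 ⊕ 0b00011111 = 0b00111110.
Blocks that differ from the original plaintext: P1, P2.

P1 = 0b00100101, P2 = 0b00111110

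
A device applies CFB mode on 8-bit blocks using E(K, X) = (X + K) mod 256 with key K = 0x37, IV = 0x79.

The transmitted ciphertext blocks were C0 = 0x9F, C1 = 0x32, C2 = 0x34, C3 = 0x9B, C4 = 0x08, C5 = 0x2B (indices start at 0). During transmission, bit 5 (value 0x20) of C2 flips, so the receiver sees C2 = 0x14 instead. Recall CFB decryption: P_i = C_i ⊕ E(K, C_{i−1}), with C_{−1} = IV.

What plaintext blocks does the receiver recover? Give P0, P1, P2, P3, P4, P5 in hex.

Only C2 changed, to 0x14. In CFB, a change in C_i flips the same bit in P_i and garbles P_{i+1}. Decrypting the received ciphertext:
P0: E(K, 0x79) = 0xB0; 0x9F ⊕ 0xB0 = 0x2F.
P1: E(K, 0x9F) = 0xD6; 0x32 ⊕ 0xD6 = 0xE4.
P2: E(K, 0x32) = 0x69; 0x14 ⊕ 0x69 = 0x7D.
P3: E(K, 0x14) = 0x4B; 0x9B ⊕ 0x4B = 0xD0.
P4: E(K, 0x9B) = 0xD2; 0x08 ⊕ 0xD2 = 0xDA.
P5: E(K, 0x08) = 0x3F; 0x2B ⊕ 0x3F = 0x14.
Blocks that differ from the original plaintext: P2, P3.

P0 = 0x2F, P1 = 0xE4, P2 = 0x7D, P3 = 0xD0, P4 = 0xDA, P5 = 0x14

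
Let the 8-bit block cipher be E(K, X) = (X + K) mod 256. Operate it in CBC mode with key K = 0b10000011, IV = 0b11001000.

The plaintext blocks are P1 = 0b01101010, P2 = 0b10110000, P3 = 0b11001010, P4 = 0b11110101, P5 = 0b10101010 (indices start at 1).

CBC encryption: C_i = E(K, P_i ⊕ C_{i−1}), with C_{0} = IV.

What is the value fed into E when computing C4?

0b10100000

C1: P1 ⊕ 0b11001000 = 0b10100010; E(K, 0b10100010) = 0b00100101.
C2: P2 ⊕ 0b00100101 = 0b10010101; E(K, 0b10010101) = 0b00011000.
C3: P3 ⊕ 0b00011000 = 0b11010010; E(K, 0b11010010) = 0b01010101.
C4: P4 ⊕ 0b01010101 = 0b10100000; E(K, 0b10100000) = 0b00100011.
So the input to E for block 4 is 0b10100000.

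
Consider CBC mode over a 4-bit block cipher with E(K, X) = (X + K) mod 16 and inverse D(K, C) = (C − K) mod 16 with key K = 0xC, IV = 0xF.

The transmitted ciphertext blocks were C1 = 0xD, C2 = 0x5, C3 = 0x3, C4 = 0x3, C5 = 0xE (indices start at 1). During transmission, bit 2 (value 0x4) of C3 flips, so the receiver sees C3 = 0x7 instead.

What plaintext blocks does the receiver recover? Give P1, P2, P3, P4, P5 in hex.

P1 = 0xE, P2 = 0x4, P3 = 0xE, P4 = 0x0, P5 = 0x1

CBC decryption: P_i = D(K, C_i) ⊕ C_{i−1}, with C_{0} = IV.
Only C3 changed, to 0x7. In CBC, a change in C_i garbles P_i and flips the same bit in P_{i+1}. Decrypting the received ciphertext:
P1: D(K, 0xD) = 0x1; 0x1 ⊕ 0xF = 0xE.
P2: D(K, 0x5) = 0x9; 0x9 ⊕ 0xD = 0x4.
P3: D(K, 0x7) = 0xB; 0xB ⊕ 0x5 = 0xE.
P4: D(K, 0x3) = 0x7; 0x7 ⊕ 0x7 = 0x0.
P5: D(K, 0xE) = 0x2; 0x2 ⊕ 0x3 = 0x1.
Blocks that differ from the original plaintext: P3, P4.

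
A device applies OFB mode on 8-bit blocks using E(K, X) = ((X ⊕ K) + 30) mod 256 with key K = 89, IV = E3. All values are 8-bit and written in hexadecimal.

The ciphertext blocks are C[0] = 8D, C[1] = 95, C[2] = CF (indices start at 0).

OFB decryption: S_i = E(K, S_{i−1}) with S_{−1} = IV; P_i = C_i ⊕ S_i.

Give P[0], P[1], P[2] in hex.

P[0] = 17, P[1] = D6, P[2] = 35

P[0]: S = E(K, E3) = 9A; 8D ⊕ 9A = 17.
P[1]: S = E(K, 9A) = 43; 95 ⊕ 43 = D6.
P[2]: S = E(K, 43) = FA; CF ⊕ FA = 35.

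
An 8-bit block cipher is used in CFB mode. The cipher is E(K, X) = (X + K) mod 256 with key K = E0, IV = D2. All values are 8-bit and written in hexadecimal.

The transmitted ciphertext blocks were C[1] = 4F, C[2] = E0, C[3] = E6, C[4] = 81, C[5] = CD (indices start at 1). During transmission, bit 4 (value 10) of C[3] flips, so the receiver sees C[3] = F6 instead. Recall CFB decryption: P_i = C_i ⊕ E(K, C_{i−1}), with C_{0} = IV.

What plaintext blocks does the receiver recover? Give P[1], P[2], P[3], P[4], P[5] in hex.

P[1] = FD, P[2] = CF, P[3] = 36, P[4] = 57, P[5] = AC

Only C[3] changed, to F6. In CFB, a change in C_i flips the same bit in P_i and garbles P_{i+1}. Decrypting the received ciphertext:
P[1]: E(K, D2) = B2; 4F ⊕ B2 = FD.
P[2]: E(K, 4F) = 2F; E0 ⊕ 2F = CF.
P[3]: E(K, E0) = C0; F6 ⊕ C0 = 36.
P[4]: E(K, F6) = D6; 81 ⊕ D6 = 57.
P[5]: E(K, 81) = 61; CD ⊕ 61 = AC.
Blocks that differ from the original plaintext: P[3], P[4].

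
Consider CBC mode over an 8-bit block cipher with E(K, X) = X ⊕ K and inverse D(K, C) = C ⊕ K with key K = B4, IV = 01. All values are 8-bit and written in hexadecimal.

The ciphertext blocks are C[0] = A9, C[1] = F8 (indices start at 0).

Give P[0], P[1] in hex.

CBC decryption: P_i = D(K, C_i) ⊕ C_{i−1}, with C_{−1} = IV.
P[0]: D(K, A9) = 1D; 1D ⊕ 01 = 1C.
P[1]: D(K, F8) = 4C; 4C ⊕ A9 = E5.

P[0] = 1C, P[1] = E5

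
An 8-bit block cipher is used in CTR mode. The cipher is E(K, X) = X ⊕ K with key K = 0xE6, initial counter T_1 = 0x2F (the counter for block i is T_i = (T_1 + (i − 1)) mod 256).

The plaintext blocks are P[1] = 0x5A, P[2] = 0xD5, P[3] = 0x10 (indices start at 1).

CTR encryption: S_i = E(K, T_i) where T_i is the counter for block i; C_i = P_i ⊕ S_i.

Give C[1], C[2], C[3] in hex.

C[1]: T = 0x2F, S = E(K, T) = 0xC9; 0x5A ⊕ 0xC9 = 0x93.
C[2]: T = 0x30, S = E(K, T) = 0xD6; 0xD5 ⊕ 0xD6 = 0x03.
C[3]: T = 0x31, S = E(K, T) = 0xD7; 0x10 ⊕ 0xD7 = 0xC7.

C[1] = 0x93, C[2] = 0x03, C[3] = 0xC7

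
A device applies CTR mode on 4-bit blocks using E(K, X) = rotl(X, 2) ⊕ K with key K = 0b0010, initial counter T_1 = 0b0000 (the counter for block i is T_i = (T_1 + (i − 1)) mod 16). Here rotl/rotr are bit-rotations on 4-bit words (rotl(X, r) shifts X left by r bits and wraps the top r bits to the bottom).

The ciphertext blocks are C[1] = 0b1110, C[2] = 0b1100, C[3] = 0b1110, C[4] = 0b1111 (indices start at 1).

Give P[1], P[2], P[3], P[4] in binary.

P[1] = 0b1100, P[2] = 0b1010, P[3] = 0b0100, P[4] = 0b0001

CTR decryption: S_i = E(K, T_i) where T_i is the counter for block i; P_i = C_i ⊕ S_i.
P[1]: T = 0b0000, S = E(K, T) = 0b0010; 0b1110 ⊕ 0b0010 = 0b1100.
P[2]: T = 0b0001, S = E(K, T) = 0b0110; 0b1100 ⊕ 0b0110 = 0b1010.
P[3]: T = 0b0010, S = E(K, T) = 0b1010; 0b1110 ⊕ 0b1010 = 0b0100.
P[4]: T = 0b0011, S = E(K, T) = 0b1110; 0b1111 ⊕ 0b1110 = 0b0001.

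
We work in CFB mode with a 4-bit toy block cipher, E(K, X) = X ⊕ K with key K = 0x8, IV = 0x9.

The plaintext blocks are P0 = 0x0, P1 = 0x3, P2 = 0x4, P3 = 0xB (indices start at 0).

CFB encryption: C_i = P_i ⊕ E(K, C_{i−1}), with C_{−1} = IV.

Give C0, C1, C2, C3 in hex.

C0 = 0x1, C1 = 0xA, C2 = 0x6, C3 = 0x5

C0: E(K, 0x9) = 0x1; 0x0 ⊕ 0x1 = 0x1.
C1: E(K, 0x1) = 0x9; 0x3 ⊕ 0x9 = 0xA.
C2: E(K, 0xA) = 0x2; 0x4 ⊕ 0x2 = 0x6.
C3: E(K, 0x6) = 0xE; 0xB ⊕ 0xE = 0x5.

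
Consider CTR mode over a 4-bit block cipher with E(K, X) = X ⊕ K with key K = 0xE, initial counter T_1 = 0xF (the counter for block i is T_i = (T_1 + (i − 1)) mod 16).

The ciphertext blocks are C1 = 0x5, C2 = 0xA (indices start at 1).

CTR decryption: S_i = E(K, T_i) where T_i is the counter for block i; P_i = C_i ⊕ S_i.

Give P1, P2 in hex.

P1: T = 0xF, S = E(K, T) = 0x1; 0x5 ⊕ 0x1 = 0x4.
P2: T = 0x0, S = E(K, T) = 0xE; 0xA ⊕ 0xE = 0x4.

P1 = 0x4, P2 = 0x4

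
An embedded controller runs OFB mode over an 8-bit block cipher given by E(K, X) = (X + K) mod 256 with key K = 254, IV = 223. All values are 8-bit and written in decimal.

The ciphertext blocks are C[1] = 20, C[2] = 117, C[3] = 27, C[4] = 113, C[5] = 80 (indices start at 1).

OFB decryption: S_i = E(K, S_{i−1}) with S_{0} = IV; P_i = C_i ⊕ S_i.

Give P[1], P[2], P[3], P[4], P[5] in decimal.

P[1]: S = E(K, 223) = 221; 20 ⊕ 221 = 201.
P[2]: S = E(K, 221) = 219; 117 ⊕ 219 = 174.
P[3]: S = E(K, 219) = 217; 27 ⊕ 217 = 194.
P[4]: S = E(K, 217) = 215; 113 ⊕ 215 = 166.
P[5]: S = E(K, 215) = 213; 80 ⊕ 213 = 133.

P[1] = 201, P[2] = 174, P[3] = 194, P[4] = 166, P[5] = 133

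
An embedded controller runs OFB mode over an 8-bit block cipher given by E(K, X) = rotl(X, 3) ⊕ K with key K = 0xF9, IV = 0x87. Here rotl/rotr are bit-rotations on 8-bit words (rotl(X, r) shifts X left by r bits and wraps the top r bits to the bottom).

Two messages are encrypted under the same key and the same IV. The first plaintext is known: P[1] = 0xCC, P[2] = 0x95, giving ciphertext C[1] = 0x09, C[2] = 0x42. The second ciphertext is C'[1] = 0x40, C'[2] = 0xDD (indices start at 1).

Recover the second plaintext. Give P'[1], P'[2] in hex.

P'[1] = 0x85, P'[2] = 0x0A

In OFB with a reused IV, both messages share the same keystream S_i, so C_i ⊕ C'_i = P_i ⊕ P'_i and thus P'_i = P_i ⊕ C_i ⊕ C'_i.
P'[1]: 0xCC ⊕ 0x09 ⊕ 0x40 = 0x85.
P'[2]: 0x95 ⊕ 0x42 ⊕ 0xDD = 0x0A.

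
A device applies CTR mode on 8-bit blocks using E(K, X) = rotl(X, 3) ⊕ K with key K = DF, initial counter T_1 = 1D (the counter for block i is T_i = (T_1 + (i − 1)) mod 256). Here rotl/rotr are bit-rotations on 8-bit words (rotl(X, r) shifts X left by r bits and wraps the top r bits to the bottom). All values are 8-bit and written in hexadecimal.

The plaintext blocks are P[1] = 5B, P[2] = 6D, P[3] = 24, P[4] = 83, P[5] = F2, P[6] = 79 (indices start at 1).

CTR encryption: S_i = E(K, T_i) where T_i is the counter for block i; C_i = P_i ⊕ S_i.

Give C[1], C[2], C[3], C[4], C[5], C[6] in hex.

C[1] = 6C, C[2] = 42, C[3] = 03, C[4] = 5D, C[5] = 24, C[6] = B7

C[1]: T = 1D, S = E(K, T) = 37; 5B ⊕ 37 = 6C.
C[2]: T = 1E, S = E(K, T) = 2F; 6D ⊕ 2F = 42.
C[3]: T = 1F, S = E(K, T) = 27; 24 ⊕ 27 = 03.
C[4]: T = 20, S = E(K, T) = DE; 83 ⊕ DE = 5D.
C[5]: T = 21, S = E(K, T) = D6; F2 ⊕ D6 = 24.
C[6]: T = 22, S = E(K, T) = CE; 79 ⊕ CE = B7.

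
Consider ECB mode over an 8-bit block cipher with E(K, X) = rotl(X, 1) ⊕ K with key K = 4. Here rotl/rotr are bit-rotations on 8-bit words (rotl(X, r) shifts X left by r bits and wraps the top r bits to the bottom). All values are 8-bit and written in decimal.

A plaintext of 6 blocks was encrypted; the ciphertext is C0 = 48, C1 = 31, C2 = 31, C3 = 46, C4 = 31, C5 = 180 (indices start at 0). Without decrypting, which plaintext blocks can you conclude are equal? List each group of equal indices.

P1 = P2 = P4

ECB encrypts each block independently with the same key, so equal ciphertext blocks imply equal plaintext blocks.
C1 = C2 = C4 = 31, so P1 = P2 = P4.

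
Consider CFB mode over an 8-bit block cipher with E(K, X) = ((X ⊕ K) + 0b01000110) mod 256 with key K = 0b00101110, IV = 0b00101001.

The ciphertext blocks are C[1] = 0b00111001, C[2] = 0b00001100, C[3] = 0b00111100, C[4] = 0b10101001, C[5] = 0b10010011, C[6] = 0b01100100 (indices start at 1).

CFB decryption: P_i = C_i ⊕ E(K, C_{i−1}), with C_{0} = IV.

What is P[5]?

P[5] = 0b01011110

P[5]: E(K, 0b10101001) = 0b11001101; 0b10010011 ⊕ 0b11001101 = 0b01011110.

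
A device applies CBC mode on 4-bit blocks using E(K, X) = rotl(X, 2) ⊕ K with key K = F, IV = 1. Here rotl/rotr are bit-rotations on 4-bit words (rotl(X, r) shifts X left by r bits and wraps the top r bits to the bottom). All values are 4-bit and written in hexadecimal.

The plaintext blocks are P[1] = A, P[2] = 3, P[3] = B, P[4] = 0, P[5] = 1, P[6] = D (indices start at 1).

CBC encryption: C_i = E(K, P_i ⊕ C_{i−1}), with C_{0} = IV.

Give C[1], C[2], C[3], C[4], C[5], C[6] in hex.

C[1]: P[1] ⊕ 1 = B; E(K, B) = 1.
C[2]: P[2] ⊕ 1 = 2; E(K, 2) = 7.
C[3]: P[3] ⊕ 7 = C; E(K, C) = C.
C[4]: P[4] ⊕ C = C; E(K, C) = C.
C[5]: P[5] ⊕ C = D; E(K, D) = 8.
C[6]: P[6] ⊕ 8 = 5; E(K, 5) = A.

C[1] = 1, C[2] = 7, C[3] = C, C[4] = C, C[5] = 8, C[6] = A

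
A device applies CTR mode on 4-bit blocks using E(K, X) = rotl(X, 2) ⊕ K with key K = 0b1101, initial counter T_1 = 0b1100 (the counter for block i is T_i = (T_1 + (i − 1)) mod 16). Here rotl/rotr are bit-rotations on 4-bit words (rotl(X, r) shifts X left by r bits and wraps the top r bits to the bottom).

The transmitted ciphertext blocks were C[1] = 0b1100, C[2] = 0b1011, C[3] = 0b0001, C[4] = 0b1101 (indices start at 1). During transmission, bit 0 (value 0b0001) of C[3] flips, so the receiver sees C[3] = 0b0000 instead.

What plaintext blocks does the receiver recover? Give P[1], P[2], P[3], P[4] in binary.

P[1] = 0b0010, P[2] = 0b0001, P[3] = 0b0110, P[4] = 0b1111

CTR decryption: S_i = E(K, T_i) where T_i is the counter for block i; P_i = C_i ⊕ S_i.
Only C[3] changed, to 0b0000. In CTR, a change in C_i flips the same bit in P_i only; the keystream is unaffected. Decrypting the received ciphertext:
P[1]: T = 0b1100, S = E(K, T) = 0b1110; 0b1100 ⊕ 0b1110 = 0b0010.
P[2]: T = 0b1101, S = E(K, T) = 0b1010; 0b1011 ⊕ 0b1010 = 0b0001.
P[3]: T = 0b1110, S = E(K, T) = 0b0110; 0b0000 ⊕ 0b0110 = 0b0110.
P[4]: T = 0b1111, S = E(K, T) = 0b0010; 0b1101 ⊕ 0b0010 = 0b1111.
Blocks that differ from the original plaintext: P[3].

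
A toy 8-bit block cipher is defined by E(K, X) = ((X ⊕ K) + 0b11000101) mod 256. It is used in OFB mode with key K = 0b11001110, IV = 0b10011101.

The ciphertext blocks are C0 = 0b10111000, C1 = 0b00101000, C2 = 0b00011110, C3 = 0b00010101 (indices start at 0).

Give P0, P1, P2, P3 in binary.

P0 = 0b10100000, P1 = 0b10110011, P2 = 0b00000100, P3 = 0b10001100

OFB decryption: S_i = E(K, S_{i−1}) with S_{−1} = IV; P_i = C_i ⊕ S_i.
P0: S = E(K, 0b10011101) = 0b00011000; 0b10111000 ⊕ 0b00011000 = 0b10100000.
P1: S = E(K, 0b00011000) = 0b10011011; 0b00101000 ⊕ 0b10011011 = 0b10110011.
P2: S = E(K, 0b10011011) = 0b00011010; 0b00011110 ⊕ 0b00011010 = 0b00000100.
P3: S = E(K, 0b00011010) = 0b10011001; 0b00010101 ⊕ 0b10011001 = 0b10001100.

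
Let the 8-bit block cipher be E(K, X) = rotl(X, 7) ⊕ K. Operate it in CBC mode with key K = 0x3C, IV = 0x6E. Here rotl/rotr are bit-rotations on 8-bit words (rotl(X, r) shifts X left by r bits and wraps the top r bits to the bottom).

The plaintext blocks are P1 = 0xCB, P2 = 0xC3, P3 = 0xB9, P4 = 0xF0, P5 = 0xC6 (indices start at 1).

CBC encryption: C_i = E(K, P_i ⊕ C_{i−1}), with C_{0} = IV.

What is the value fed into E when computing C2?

0x2D

C1: P1 ⊕ 0x6E = 0xA5; E(K, 0xA5) = 0xEE.
C2: P2 ⊕ 0xEE = 0x2D; E(K, 0x2D) = 0xAA.
So the input to E for block 2 is 0x2D.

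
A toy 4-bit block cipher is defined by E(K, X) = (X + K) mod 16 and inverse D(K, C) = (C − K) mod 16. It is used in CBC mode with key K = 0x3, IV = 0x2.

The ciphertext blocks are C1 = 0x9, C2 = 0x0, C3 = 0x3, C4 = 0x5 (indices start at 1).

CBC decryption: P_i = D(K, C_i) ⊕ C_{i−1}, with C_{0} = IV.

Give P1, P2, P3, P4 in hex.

P1 = 0x4, P2 = 0x4, P3 = 0x0, P4 = 0x1

P1: D(K, 0x9) = 0x6; 0x6 ⊕ 0x2 = 0x4.
P2: D(K, 0x0) = 0xD; 0xD ⊕ 0x9 = 0x4.
P3: D(K, 0x3) = 0x0; 0x0 ⊕ 0x0 = 0x0.
P4: D(K, 0x5) = 0x2; 0x2 ⊕ 0x3 = 0x1.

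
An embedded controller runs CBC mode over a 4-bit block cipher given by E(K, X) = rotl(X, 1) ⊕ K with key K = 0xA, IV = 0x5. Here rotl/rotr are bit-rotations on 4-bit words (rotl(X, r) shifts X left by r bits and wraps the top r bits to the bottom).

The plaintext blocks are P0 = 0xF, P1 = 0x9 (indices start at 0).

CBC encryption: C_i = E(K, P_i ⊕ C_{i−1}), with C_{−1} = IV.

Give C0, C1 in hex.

C0: P0 ⊕ 0x5 = 0xA; E(K, 0xA) = 0xF.
C1: P1 ⊕ 0xF = 0x6; E(K, 0x6) = 0x6.

C0 = 0xF, C1 = 0x6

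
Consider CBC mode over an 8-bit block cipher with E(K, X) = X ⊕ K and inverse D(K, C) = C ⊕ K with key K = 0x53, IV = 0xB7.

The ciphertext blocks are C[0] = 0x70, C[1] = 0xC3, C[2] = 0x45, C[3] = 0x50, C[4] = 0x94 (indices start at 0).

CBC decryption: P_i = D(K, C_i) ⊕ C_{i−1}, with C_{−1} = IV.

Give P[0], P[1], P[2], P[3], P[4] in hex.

P[0]: D(K, 0x70) = 0x23; 0x23 ⊕ 0xB7 = 0x94.
P[1]: D(K, 0xC3) = 0x90; 0x90 ⊕ 0x70 = 0xE0.
P[2]: D(K, 0x45) = 0x16; 0x16 ⊕ 0xC3 = 0xD5.
P[3]: D(K, 0x50) = 0x03; 0x03 ⊕ 0x45 = 0x46.
P[4]: D(K, 0x94) = 0xC7; 0xC7 ⊕ 0x50 = 0x97.

P[0] = 0x94, P[1] = 0xE0, P[2] = 0xD5, P[3] = 0x46, P[4] = 0x97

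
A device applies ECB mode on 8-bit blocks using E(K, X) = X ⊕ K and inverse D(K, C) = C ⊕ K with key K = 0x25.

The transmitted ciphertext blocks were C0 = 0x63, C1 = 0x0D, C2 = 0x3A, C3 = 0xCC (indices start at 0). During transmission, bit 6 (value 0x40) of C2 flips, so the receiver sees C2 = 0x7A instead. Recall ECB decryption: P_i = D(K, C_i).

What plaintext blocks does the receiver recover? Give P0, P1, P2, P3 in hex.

P0 = 0x46, P1 = 0x28, P2 = 0x5F, P3 = 0xE9

Only C2 changed, to 0x7A. In ECB, a change in C_i affects only P_i. Decrypting the received ciphertext:
P0: D(K, 0x63) = 0x46.
P1: D(K, 0x0D) = 0x28.
P2: D(K, 0x7A) = 0x5F.
P3: D(K, 0xCC) = 0xE9.
Blocks that differ from the original plaintext: P2.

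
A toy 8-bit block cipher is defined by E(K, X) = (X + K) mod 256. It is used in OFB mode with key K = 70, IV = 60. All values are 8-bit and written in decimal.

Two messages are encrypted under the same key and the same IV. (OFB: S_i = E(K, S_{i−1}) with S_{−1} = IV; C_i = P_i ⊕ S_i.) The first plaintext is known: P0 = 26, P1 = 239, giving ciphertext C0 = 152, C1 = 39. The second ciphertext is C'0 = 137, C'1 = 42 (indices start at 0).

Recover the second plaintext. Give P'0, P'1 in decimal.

In OFB with a reused IV, both messages share the same keystream S_i, so C_i ⊕ C'_i = P_i ⊕ P'_i and thus P'_i = P_i ⊕ C_i ⊕ C'_i.
P'0: 26 ⊕ 152 ⊕ 137 = 11.
P'1: 239 ⊕ 39 ⊕ 42 = 226.

P'0 = 11, P'1 = 226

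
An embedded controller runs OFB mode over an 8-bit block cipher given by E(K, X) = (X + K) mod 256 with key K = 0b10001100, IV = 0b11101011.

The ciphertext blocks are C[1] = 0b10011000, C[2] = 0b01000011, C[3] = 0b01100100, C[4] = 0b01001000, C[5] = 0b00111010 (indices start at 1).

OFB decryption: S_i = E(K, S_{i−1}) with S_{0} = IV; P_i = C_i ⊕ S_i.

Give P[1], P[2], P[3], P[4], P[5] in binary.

P[1] = 0b11101111, P[2] = 0b01000000, P[3] = 0b11101011, P[4] = 0b01010011, P[5] = 0b10011101

P[1]: S = E(K, 0b11101011) = 0b01110111; 0b10011000 ⊕ 0b01110111 = 0b11101111.
P[2]: S = E(K, 0b01110111) = 0b00000011; 0b01000011 ⊕ 0b00000011 = 0b01000000.
P[3]: S = E(K, 0b00000011) = 0b10001111; 0b01100100 ⊕ 0b10001111 = 0b11101011.
P[4]: S = E(K, 0b10001111) = 0b00011011; 0b01001000 ⊕ 0b00011011 = 0b01010011.
P[5]: S = E(K, 0b00011011) = 0b10100111; 0b00111010 ⊕ 0b10100111 = 0b10011101.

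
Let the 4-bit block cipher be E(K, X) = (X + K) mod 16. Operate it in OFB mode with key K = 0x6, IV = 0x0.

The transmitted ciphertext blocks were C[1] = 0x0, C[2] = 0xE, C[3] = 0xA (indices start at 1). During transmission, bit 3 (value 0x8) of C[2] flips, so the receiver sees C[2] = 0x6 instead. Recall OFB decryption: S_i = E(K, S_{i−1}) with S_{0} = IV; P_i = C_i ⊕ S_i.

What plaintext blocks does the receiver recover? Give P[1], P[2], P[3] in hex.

P[1] = 0x6, P[2] = 0xA, P[3] = 0x8

Only C[2] changed, to 0x6. In OFB, a change in C_i flips the same bit in P_i only; the keystream is unaffected. Decrypting the received ciphertext:
P[1]: S = E(K, 0x0) = 0x6; 0x0 ⊕ 0x6 = 0x6.
P[2]: S = E(K, 0x6) = 0xC; 0x6 ⊕ 0xC = 0xA.
P[3]: S = E(K, 0xC) = 0x2; 0xA ⊕ 0x2 = 0x8.
Blocks that differ from the original plaintext: P[2].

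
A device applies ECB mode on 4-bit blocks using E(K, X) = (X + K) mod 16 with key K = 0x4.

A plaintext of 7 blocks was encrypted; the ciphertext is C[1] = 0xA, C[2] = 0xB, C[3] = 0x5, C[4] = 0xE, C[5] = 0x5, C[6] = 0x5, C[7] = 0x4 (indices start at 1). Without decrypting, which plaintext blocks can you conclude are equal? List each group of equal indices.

P[3] = P[5] = P[6]

ECB encrypts each block independently with the same key, so equal ciphertext blocks imply equal plaintext blocks.
C[3] = C[5] = C[6] = 0x5, so P[3] = P[5] = P[6].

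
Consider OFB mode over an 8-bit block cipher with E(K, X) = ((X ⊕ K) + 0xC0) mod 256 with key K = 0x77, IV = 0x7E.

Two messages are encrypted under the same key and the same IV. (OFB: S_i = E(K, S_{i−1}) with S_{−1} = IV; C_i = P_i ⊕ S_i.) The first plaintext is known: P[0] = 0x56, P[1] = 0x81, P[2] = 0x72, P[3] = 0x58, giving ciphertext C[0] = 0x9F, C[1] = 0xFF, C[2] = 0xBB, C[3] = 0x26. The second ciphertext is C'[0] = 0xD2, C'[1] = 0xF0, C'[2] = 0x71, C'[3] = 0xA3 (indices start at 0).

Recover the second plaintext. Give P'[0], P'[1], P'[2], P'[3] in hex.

P'[0] = 0x1B, P'[1] = 0x8E, P'[2] = 0xB8, P'[3] = 0xDD

In OFB with a reused IV, both messages share the same keystream S_i, so C_i ⊕ C'_i = P_i ⊕ P'_i and thus P'_i = P_i ⊕ C_i ⊕ C'_i.
P'[0]: 0x56 ⊕ 0x9F ⊕ 0xD2 = 0x1B.
P'[1]: 0x81 ⊕ 0xFF ⊕ 0xF0 = 0x8E.
P'[2]: 0x72 ⊕ 0xBB ⊕ 0x71 = 0xB8.
P'[3]: 0x58 ⊕ 0x26 ⊕ 0xA3 = 0xDD.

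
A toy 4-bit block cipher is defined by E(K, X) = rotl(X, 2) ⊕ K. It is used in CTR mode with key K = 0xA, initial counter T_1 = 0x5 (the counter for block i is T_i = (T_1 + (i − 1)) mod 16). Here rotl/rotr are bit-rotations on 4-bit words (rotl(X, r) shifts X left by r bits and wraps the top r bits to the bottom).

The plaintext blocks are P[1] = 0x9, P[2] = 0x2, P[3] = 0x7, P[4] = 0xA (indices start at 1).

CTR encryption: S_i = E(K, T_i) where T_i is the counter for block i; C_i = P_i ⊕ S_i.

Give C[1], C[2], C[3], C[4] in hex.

C[1] = 0x6, C[2] = 0x1, C[3] = 0x0, C[4] = 0x2

C[1]: T = 0x5, S = E(K, T) = 0xF; 0x9 ⊕ 0xF = 0x6.
C[2]: T = 0x6, S = E(K, T) = 0x3; 0x2 ⊕ 0x3 = 0x1.
C[3]: T = 0x7, S = E(K, T) = 0x7; 0x7 ⊕ 0x7 = 0x0.
C[4]: T = 0x8, S = E(K, T) = 0x8; 0xA ⊕ 0x8 = 0x2.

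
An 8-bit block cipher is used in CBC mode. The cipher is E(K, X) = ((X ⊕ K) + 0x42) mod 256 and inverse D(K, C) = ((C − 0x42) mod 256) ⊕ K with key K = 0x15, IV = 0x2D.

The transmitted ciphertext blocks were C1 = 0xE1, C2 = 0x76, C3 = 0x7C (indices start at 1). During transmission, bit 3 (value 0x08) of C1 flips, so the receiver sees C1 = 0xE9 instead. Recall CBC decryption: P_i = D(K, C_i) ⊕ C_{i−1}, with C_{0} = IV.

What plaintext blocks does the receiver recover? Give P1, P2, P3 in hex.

P1 = 0x9F, P2 = 0xC8, P3 = 0x59

Only C1 changed, to 0xE9. In CBC, a change in C_i garbles P_i and flips the same bit in P_{i+1}. Decrypting the received ciphertext:
P1: D(K, 0xE9) = 0xB2; 0xB2 ⊕ 0x2D = 0x9F.
P2: D(K, 0x76) = 0x21; 0x21 ⊕ 0xE9 = 0xC8.
P3: D(K, 0x7C) = 0x2F; 0x2F ⊕ 0x76 = 0x59.
Blocks that differ from the original plaintext: P1, P2.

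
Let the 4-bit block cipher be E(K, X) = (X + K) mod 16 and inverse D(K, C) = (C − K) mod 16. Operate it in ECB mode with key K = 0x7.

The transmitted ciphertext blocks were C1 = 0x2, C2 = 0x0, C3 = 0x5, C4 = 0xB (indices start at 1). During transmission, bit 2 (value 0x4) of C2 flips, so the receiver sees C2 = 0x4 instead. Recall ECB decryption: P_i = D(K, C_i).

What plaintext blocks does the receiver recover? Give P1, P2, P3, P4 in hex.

P1 = 0xB, P2 = 0xD, P3 = 0xE, P4 = 0x4

Only C2 changed, to 0x4. In ECB, a change in C_i affects only P_i. Decrypting the received ciphertext:
P1: D(K, 0x2) = 0xB.
P2: D(K, 0x4) = 0xD.
P3: D(K, 0x5) = 0xE.
P4: D(K, 0xB) = 0x4.
Blocks that differ from the original plaintext: P2.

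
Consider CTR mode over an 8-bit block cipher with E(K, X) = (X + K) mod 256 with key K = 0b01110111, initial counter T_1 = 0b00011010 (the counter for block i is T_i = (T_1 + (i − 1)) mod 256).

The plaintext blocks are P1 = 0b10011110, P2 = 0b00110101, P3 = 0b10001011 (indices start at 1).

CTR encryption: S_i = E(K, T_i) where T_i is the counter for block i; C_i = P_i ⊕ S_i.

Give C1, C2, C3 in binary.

C1 = 0b00001111, C2 = 0b10100111, C3 = 0b00011000

C1: T = 0b00011010, S = E(K, T) = 0b10010001; 0b10011110 ⊕ 0b10010001 = 0b00001111.
C2: T = 0b00011011, S = E(K, T) = 0b10010010; 0b00110101 ⊕ 0b10010010 = 0b10100111.
C3: T = 0b00011100, S = E(K, T) = 0b10010011; 0b10001011 ⊕ 0b10010011 = 0b00011000.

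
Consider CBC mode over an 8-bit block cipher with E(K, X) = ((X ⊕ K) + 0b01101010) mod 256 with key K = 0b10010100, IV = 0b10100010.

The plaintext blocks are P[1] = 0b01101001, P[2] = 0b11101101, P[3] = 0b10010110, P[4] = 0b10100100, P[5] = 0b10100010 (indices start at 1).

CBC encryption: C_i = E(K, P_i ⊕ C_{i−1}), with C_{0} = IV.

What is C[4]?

C[1]: P[1] ⊕ 0b10100010 = 0b11001011; E(K, 0b11001011) = 0b11001001.
C[2]: P[2] ⊕ 0b11001001 = 0b00100100; E(K, 0b00100100) = 0b00011010.
C[3]: P[3] ⊕ 0b00011010 = 0b10001100; E(K, 0b10001100) = 0b10000010.
C[4]: P[4] ⊕ 0b10000010 = 0b00100110; E(K, 0b00100110) = 0b00011100.

C[4] = 0b00011100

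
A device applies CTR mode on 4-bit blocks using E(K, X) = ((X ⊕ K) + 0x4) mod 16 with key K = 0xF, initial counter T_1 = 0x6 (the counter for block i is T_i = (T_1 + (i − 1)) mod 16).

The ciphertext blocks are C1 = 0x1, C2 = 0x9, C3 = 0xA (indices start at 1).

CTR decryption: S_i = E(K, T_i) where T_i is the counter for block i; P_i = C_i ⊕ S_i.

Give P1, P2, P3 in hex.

P1: T = 0x6, S = E(K, T) = 0xD; 0x1 ⊕ 0xD = 0xC.
P2: T = 0x7, S = E(K, T) = 0xC; 0x9 ⊕ 0xC = 0x5.
P3: T = 0x8, S = E(K, T) = 0xB; 0xA ⊕ 0xB = 0x1.

P1 = 0xC, P2 = 0x5, P3 = 0x1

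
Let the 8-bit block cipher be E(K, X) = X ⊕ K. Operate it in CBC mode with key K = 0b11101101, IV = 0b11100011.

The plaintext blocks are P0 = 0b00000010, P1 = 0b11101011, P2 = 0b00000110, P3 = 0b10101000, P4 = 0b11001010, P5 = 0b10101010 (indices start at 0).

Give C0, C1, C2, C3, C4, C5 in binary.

CBC encryption: C_i = E(K, P_i ⊕ C_{i−1}), with C_{−1} = IV.
C0: P0 ⊕ 0b11100011 = 0b11100001; E(K, 0b11100001) = 0b00001100.
C1: P1 ⊕ 0b00001100 = 0b11100111; E(K, 0b11100111) = 0b00001010.
C2: P2 ⊕ 0b00001010 = 0b00001100; E(K, 0b00001100) = 0b11100001.
C3: P3 ⊕ 0b11100001 = 0b01001001; E(K, 0b01001001) = 0b10100100.
C4: P4 ⊕ 0b10100100 = 0b01101110; E(K, 0b01101110) = 0b10000011.
C5: P5 ⊕ 0b10000011 = 0b00101001; E(K, 0b00101001) = 0b11000100.

C0 = 0b00001100, C1 = 0b00001010, C2 = 0b11100001, C3 = 0b10100100, C4 = 0b10000011, C5 = 0b11000100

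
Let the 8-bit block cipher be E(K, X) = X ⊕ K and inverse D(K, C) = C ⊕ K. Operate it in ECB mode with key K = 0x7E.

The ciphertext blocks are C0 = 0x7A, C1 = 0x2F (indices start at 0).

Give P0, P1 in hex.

P0 = 0x04, P1 = 0x51

ECB decryption: P_i = D(K, C_i).
P0: D(K, 0x7A) = 0x04.
P1: D(K, 0x2F) = 0x51.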